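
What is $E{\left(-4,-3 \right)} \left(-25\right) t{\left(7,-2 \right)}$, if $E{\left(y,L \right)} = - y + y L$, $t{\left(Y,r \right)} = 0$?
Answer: $0$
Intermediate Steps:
$E{\left(y,L \right)} = - y + L y$
$E{\left(-4,-3 \right)} \left(-25\right) t{\left(7,-2 \right)} = - 4 \left(-1 - 3\right) \left(-25\right) 0 = \left(-4\right) \left(-4\right) \left(-25\right) 0 = 16 \left(-25\right) 0 = \left(-400\right) 0 = 0$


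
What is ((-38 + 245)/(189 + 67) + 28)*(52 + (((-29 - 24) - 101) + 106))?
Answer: 7375/64 ≈ 115.23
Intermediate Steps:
((-38 + 245)/(189 + 67) + 28)*(52 + (((-29 - 24) - 101) + 106)) = (207/256 + 28)*(52 + ((-53 - 101) + 106)) = (207*(1/256) + 28)*(52 + (-154 + 106)) = (207/256 + 28)*(52 - 48) = (7375/256)*4 = 7375/64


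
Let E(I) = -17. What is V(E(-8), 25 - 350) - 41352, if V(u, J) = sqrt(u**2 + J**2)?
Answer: -41352 + sqrt(105914) ≈ -41027.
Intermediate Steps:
V(u, J) = sqrt(J**2 + u**2)
V(E(-8), 25 - 350) - 41352 = sqrt((25 - 350)**2 + (-17)**2) - 41352 = sqrt((-325)**2 + 289) - 41352 = sqrt(105625 + 289) - 41352 = sqrt(105914) - 41352 = -41352 + sqrt(105914)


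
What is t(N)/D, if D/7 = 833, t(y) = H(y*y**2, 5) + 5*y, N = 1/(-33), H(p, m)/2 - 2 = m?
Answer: 457/192423 ≈ 0.0023750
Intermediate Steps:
H(p, m) = 4 + 2*m
N = -1/33 ≈ -0.030303
t(y) = 14 + 5*y (t(y) = (4 + 2*5) + 5*y = (4 + 10) + 5*y = 14 + 5*y)
D = 5831 (D = 7*833 = 5831)
t(N)/D = (14 + 5*(-1/33))/5831 = (14 - 5/33)*(1/5831) = (457/33)*(1/5831) = 457/192423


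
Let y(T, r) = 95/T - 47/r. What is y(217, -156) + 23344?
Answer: 790266107/33852 ≈ 23345.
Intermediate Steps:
y(T, r) = -47/r + 95/T
y(217, -156) + 23344 = (-47/(-156) + 95/217) + 23344 = (-47*(-1/156) + 95*(1/217)) + 23344 = (47/156 + 95/217) + 23344 = 25019/33852 + 23344 = 790266107/33852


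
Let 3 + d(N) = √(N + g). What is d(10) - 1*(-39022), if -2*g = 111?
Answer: 39019 + I*√182/2 ≈ 39019.0 + 6.7454*I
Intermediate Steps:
g = -111/2 (g = -½*111 = -111/2 ≈ -55.500)
d(N) = -3 + √(-111/2 + N) (d(N) = -3 + √(N - 111/2) = -3 + √(-111/2 + N))
d(10) - 1*(-39022) = (-3 + √(-222 + 4*10)/2) - 1*(-39022) = (-3 + √(-222 + 40)/2) + 39022 = (-3 + √(-182)/2) + 39022 = (-3 + (I*√182)/2) + 39022 = (-3 + I*√182/2) + 39022 = 39019 + I*√182/2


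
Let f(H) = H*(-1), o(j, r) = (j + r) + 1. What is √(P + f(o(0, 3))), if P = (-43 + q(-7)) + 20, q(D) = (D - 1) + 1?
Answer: I*√34 ≈ 5.8309*I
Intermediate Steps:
o(j, r) = 1 + j + r
f(H) = -H
q(D) = D (q(D) = (-1 + D) + 1 = D)
P = -30 (P = (-43 - 7) + 20 = -50 + 20 = -30)
√(P + f(o(0, 3))) = √(-30 - (1 + 0 + 3)) = √(-30 - 1*4) = √(-30 - 4) = √(-34) = I*√34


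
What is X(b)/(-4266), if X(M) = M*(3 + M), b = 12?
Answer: -10/237 ≈ -0.042194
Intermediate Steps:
X(b)/(-4266) = (12*(3 + 12))/(-4266) = (12*15)*(-1/4266) = 180*(-1/4266) = -10/237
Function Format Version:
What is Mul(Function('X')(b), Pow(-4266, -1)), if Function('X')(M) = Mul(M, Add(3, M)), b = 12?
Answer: Rational(-10, 237) ≈ -0.042194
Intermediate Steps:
Mul(Function('X')(b), Pow(-4266, -1)) = Mul(Mul(12, Add(3, 12)), Pow(-4266, -1)) = Mul(Mul(12, 15), Rational(-1, 4266)) = Mul(180, Rational(-1, 4266)) = Rational(-10, 237)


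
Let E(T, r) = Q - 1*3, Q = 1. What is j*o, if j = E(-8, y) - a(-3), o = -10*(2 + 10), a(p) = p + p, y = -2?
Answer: -480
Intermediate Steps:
a(p) = 2*p
E(T, r) = -2 (E(T, r) = 1 - 1*3 = 1 - 3 = -2)
o = -120 (o = -10*12 = -120)
j = 4 (j = -2 - 2*(-3) = -2 - 1*(-6) = -2 + 6 = 4)
j*o = 4*(-120) = -480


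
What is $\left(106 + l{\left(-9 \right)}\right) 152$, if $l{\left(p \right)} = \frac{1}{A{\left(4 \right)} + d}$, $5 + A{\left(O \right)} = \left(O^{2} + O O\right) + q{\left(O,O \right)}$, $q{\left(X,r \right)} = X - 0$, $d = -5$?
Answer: $\frac{209532}{13} \approx 16118.0$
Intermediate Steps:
$q{\left(X,r \right)} = X$ ($q{\left(X,r \right)} = X + 0 = X$)
$A{\left(O \right)} = -5 + O + 2 O^{2}$ ($A{\left(O \right)} = -5 + \left(\left(O^{2} + O O\right) + O\right) = -5 + \left(\left(O^{2} + O^{2}\right) + O\right) = -5 + \left(2 O^{2} + O\right) = -5 + \left(O + 2 O^{2}\right) = -5 + O + 2 O^{2}$)
$l{\left(p \right)} = \frac{1}{26}$ ($l{\left(p \right)} = \frac{1}{\left(-5 + 4 + 2 \cdot 4^{2}\right) - 5} = \frac{1}{\left(-5 + 4 + 2 \cdot 16\right) - 5} = \frac{1}{\left(-5 + 4 + 32\right) - 5} = \frac{1}{31 - 5} = \frac{1}{26}$)
$\left(106 + l{\left(-9 \right)}\right) 152 = \left(106 + \frac{1}{26}\right) 152 = \frac{2757}{26} \cdot 152 = \frac{209532}{13}$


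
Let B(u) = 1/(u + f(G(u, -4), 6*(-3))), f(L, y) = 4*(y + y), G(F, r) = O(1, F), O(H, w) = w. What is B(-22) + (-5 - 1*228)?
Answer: -38679/166 ≈ -233.01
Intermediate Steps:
G(F, r) = F
f(L, y) = 8*y (f(L, y) = 4*(2*y) = 8*y)
B(u) = 1/(-144 + u) (B(u) = 1/(u + 8*(6*(-3))) = 1/(u + 8*(-18)) = 1/(u - 144) = 1/(-144 + u))
B(-22) + (-5 - 1*228) = 1/(-144 - 22) + (-5 - 1*228) = 1/(-166) + (-5 - 228) = -1/166 - 233 = -38679/166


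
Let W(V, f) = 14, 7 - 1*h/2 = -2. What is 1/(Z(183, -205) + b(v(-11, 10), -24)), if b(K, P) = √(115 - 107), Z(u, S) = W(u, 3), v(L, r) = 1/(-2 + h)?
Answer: 7/94 - √2/94 ≈ 0.059423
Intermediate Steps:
h = 18 (h = 14 - 2*(-2) = 14 + 4 = 18)
v(L, r) = 1/16 (v(L, r) = 1/(-2 + 18) = 1/16)
Z(u, S) = 14
b(K, P) = 2*√2 (b(K, P) = √8 = 2*√2)
1/(Z(183, -205) + b(v(-11, 10), -24)) = 1/(14 + 2*√2)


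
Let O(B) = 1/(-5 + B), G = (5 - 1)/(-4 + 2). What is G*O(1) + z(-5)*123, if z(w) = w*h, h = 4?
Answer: -4919/2 ≈ -2459.5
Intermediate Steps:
z(w) = 4*w (z(w) = w*4 = 4*w)
G = -2 (G = 4/(-2) = 4*(-½) = -2)
G*O(1) + z(-5)*123 = -2/(-5 + 1) + (4*(-5))*123 = -2/(-4) - 20*123 = -2*(-¼) - 2460 = ½ - 2460 = -4919/2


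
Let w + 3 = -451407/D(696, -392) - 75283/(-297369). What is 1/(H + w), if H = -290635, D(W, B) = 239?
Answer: -71071191/20790205265404 ≈ -3.4185e-6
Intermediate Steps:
w = -134429669119/71071191 (w = -3 + (-451407/239 - 75283/(-297369)) = -3 + (-451407*1/239 - 75283*(-1/297369)) = -3 + (-451407/239 + 75283/297369) = -3 - 134216455546/71071191 = -134429669119/71071191 ≈ -1891.5)
1/(H + w) = 1/(-290635 - 134429669119/71071191) = 1/(-20790205265404/71071191) = -71071191/20790205265404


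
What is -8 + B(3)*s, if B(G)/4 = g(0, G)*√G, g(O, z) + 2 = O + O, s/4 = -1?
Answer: -8 + 32*√3 ≈ 47.426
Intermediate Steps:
s = -4 (s = 4*(-1) = -4)
g(O, z) = -2 + 2*O (g(O, z) = -2 + (O + O) = -2 + 2*O)
B(G) = -8*√G (B(G) = 4*((-2 + 2*0)*√G) = 4*((-2 + 0)*√G) = 4*(-2*√G) = -8*√G)
-8 + B(3)*s = -8 - 8*√3*(-4) = -8 + 32*√3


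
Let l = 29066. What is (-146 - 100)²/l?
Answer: 30258/14533 ≈ 2.0820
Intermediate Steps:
(-146 - 100)²/l = (-146 - 100)²/29066 = (-246)²*(1/29066) = 60516*(1/29066) = 30258/14533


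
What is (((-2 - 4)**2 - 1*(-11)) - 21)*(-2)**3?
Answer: -208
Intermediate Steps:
(((-2 - 4)**2 - 1*(-11)) - 21)*(-2)**3 = (((-6)**2 + 11) - 21)*(-8) = ((36 + 11) - 21)*(-8) = (47 - 21)*(-8) = 26*(-8) = -208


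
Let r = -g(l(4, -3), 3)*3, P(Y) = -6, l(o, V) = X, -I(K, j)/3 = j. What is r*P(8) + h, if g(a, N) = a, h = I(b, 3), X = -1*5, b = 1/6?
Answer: -99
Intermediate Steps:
b = ⅙ ≈ 0.16667
I(K, j) = -3*j
X = -5
l(o, V) = -5
h = -9 (h = -3*3 = -9)
r = 15 (r = -1*(-5)*3 = 5*3 = 15)
r*P(8) + h = 15*(-6) - 9 = -90 - 9 = -99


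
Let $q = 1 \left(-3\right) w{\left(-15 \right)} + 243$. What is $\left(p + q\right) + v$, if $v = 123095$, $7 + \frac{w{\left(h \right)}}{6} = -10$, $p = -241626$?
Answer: $-117982$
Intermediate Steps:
$w{\left(h \right)} = -102$ ($w{\left(h \right)} = -42 + 6 \left(-10\right) = -42 - 60 = -102$)
$q = 549$ ($q = 1 \left(-3\right) \left(-102\right) + 243 = \left(-3\right) \left(-102\right) + 243 = 306 + 243 = 549$)
$\left(p + q\right) + v = \left(-241626 + 549\right) + 123095 = -241077 + 123095 = -117982$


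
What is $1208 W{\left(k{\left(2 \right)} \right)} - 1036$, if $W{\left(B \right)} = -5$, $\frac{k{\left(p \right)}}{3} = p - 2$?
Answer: $-7076$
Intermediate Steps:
$k{\left(p \right)} = -6 + 3 p$ ($k{\left(p \right)} = 3 \left(p - 2\right) = 3 \left(-2 + p\right) = -6 + 3 p$)
$1208 W{\left(k{\left(2 \right)} \right)} - 1036 = 1208 \left(-5\right) - 1036 = -6040 - 1036 = -7076$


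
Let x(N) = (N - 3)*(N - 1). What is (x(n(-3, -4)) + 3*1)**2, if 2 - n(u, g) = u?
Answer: 121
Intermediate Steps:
n(u, g) = 2 - u
x(N) = (-1 + N)*(-3 + N) (x(N) = (-3 + N)*(-1 + N) = (-1 + N)*(-3 + N))
(x(n(-3, -4)) + 3*1)**2 = ((3 + (2 - 1*(-3))**2 - 4*(2 - 1*(-3))) + 3*1)**2 = ((3 + (2 + 3)**2 - 4*(2 + 3)) + 3)**2 = ((3 + 5**2 - 4*5) + 3)**2 = ((3 + 25 - 20) + 3)**2 = (8 + 3)**2 = 11**2 = 121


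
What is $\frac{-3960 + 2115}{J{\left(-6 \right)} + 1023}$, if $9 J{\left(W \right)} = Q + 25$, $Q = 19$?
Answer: $- \frac{16605}{9251} \approx -1.7949$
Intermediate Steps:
$J{\left(W \right)} = \frac{44}{9}$ ($J{\left(W \right)} = \frac{19 + 25}{9} = \frac{1}{9} \cdot 44 = \frac{44}{9}$)
$\frac{-3960 + 2115}{J{\left(-6 \right)} + 1023} = \frac{-3960 + 2115}{\frac{44}{9} + 1023} = - \frac{1845}{\frac{9251}{9}} = \left(-1845\right) \frac{9}{9251} = - \frac{16605}{9251}$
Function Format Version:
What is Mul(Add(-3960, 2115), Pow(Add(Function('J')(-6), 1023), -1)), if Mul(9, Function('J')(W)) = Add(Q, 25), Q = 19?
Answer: Rational(-16605, 9251) ≈ -1.7949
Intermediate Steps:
Function('J')(W) = Rational(44, 9) (Function('J')(W) = Mul(Rational(1, 9), Add(19, 25)) = Mul(Rational(1, 9), 44) = Rational(44, 9))
Mul(Add(-3960, 2115), Pow(Add(Function('J')(-6), 1023), -1)) = Mul(Add(-3960, 2115), Pow(Add(Rational(44, 9), 1023), -1)) = Mul(-1845, Pow(Rational(9251, 9), -1)) = Mul(-1845, Rational(9, 9251)) = Rational(-16605, 9251)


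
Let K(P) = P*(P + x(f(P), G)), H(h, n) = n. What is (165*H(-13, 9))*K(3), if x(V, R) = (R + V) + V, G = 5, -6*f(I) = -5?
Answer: 43065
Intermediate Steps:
f(I) = 5/6 (f(I) = -1/6*(-5) = 5/6)
x(V, R) = R + 2*V
K(P) = P*(20/3 + P) (K(P) = P*(P + (5 + 2*(5/6))) = P*(P + (5 + 5/3)) = P*(P + 20/3) = P*(20/3 + P))
(165*H(-13, 9))*K(3) = (165*9)*((1/3)*3*(20 + 3*3)) = 1485*((1/3)*3*(20 + 9)) = 1485*((1/3)*3*29) = 1485*29 = 43065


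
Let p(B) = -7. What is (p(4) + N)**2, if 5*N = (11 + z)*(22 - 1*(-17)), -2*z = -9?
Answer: 1297321/100 ≈ 12973.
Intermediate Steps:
z = 9/2 (z = -1/2*(-9) = 9/2 ≈ 4.5000)
N = 1209/10 (N = ((11 + 9/2)*(22 - 1*(-17)))/5 = (31*(22 + 17)/2)/5 = ((31/2)*39)/5 = (1/5)*(1209/2) = 1209/10 ≈ 120.90)
(p(4) + N)**2 = (-7 + 1209/10)**2 = (1139/10)**2 = 1297321/100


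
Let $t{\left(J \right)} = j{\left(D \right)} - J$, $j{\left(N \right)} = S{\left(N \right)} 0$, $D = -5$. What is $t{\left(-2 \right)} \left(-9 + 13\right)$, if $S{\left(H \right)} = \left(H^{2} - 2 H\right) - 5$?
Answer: $8$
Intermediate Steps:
$S{\left(H \right)} = -5 + H^{2} - 2 H$
$j{\left(N \right)} = 0$ ($j{\left(N \right)} = \left(-5 + N^{2} - 2 N\right) 0 = 0$)
$t{\left(J \right)} = - J$ ($t{\left(J \right)} = 0 - J = - J$)
$t{\left(-2 \right)} \left(-9 + 13\right) = \left(-1\right) \left(-2\right) \left(-9 + 13\right) = 2 \cdot 4 = 8$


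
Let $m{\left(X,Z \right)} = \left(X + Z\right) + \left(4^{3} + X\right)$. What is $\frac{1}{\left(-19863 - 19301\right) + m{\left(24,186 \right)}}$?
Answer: $- \frac{1}{38866} \approx -2.5729 \cdot 10^{-5}$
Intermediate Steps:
$m{\left(X,Z \right)} = 64 + Z + 2 X$ ($m{\left(X,Z \right)} = \left(X + Z\right) + \left(64 + X\right) = 64 + Z + 2 X$)
$\frac{1}{\left(-19863 - 19301\right) + m{\left(24,186 \right)}} = \frac{1}{\left(-19863 - 19301\right) + \left(64 + 186 + 2 \cdot 24\right)} = \frac{1}{\left(-19863 - 19301\right) + \left(64 + 186 + 48\right)} = \frac{1}{-39164 + 298} = \frac{1}{-38866} = - \frac{1}{38866}$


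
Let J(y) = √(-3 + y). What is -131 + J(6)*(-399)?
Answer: -131 - 399*√3 ≈ -822.09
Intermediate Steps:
-131 + J(6)*(-399) = -131 + √(-3 + 6)*(-399) = -131 + √3*(-399) = -131 - 399*√3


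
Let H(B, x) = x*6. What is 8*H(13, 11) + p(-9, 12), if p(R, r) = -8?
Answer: 520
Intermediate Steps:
H(B, x) = 6*x
8*H(13, 11) + p(-9, 12) = 8*(6*11) - 8 = 8*66 - 8 = 528 - 8 = 520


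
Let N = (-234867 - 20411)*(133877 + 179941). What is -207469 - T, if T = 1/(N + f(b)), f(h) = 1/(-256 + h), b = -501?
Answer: -12581729158981459044/60643899372829 ≈ -2.0747e+5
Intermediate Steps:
N = -80110831404 (N = -255278*313818 = -80110831404)
T = -757/60643899372829 (T = 1/(-80110831404 + 1/(-256 - 501)) = 1/(-80110831404 + 1/(-757)) = 1/(-80110831404 - 1/757) = 1/(-60643899372829/757) = -757/60643899372829 ≈ -1.2483e-11)
-207469 - T = -207469 - 1*(-757/60643899372829) = -207469 + 757/60643899372829 = -12581729158981459044/60643899372829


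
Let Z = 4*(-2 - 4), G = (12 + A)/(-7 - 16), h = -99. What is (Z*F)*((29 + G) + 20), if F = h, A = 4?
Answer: 2639736/23 ≈ 1.1477e+5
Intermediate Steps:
G = -16/23 (G = (12 + 4)/(-7 - 16) = 16/(-23) = 16*(-1/23) = -16/23 ≈ -0.69565)
Z = -24 (Z = 4*(-6) = -24)
F = -99
(Z*F)*((29 + G) + 20) = (-24*(-99))*((29 - 16/23) + 20) = 2376*(651/23 + 20) = 2376*(1111/23) = 2639736/23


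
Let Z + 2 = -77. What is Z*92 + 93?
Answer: -7175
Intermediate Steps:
Z = -79 (Z = -2 - 77 = -79)
Z*92 + 93 = -79*92 + 93 = -7268 + 93 = -7175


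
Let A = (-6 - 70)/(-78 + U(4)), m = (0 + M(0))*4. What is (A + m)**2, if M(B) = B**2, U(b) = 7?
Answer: 5776/5041 ≈ 1.1458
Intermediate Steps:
m = 0 (m = (0 + 0**2)*4 = (0 + 0)*4 = 0*4 = 0)
A = 76/71 (A = (-6 - 70)/(-78 + 7) = -76/(-71) = -76*(-1/71) = 76/71 ≈ 1.0704)
(A + m)**2 = (76/71 + 0)**2 = (76/71)**2 = 5776/5041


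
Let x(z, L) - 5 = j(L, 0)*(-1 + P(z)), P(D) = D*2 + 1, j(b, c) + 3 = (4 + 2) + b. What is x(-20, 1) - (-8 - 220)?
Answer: 73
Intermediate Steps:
j(b, c) = 3 + b (j(b, c) = -3 + ((4 + 2) + b) = -3 + (6 + b) = 3 + b)
P(D) = 1 + 2*D (P(D) = 2*D + 1 = 1 + 2*D)
x(z, L) = 5 + 2*z*(3 + L) (x(z, L) = 5 + (3 + L)*(-1 + (1 + 2*z)) = 5 + (3 + L)*(2*z) = 5 + 2*z*(3 + L))
x(-20, 1) - (-8 - 220) = (5 + 6*(-20) + 2*1*(-20)) - (-8 - 220) = (5 - 120 - 40) - 1*(-228) = -155 + 228 = 73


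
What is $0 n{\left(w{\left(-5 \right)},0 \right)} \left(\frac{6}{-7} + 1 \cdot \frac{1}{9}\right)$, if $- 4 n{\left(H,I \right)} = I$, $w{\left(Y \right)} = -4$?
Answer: $0$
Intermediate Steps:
$n{\left(H,I \right)} = - \frac{I}{4}$
$0 n{\left(w{\left(-5 \right)},0 \right)} \left(\frac{6}{-7} + 1 \cdot \frac{1}{9}\right) = 0 \left(\left(- \frac{1}{4}\right) 0\right) \left(\frac{6}{-7} + 1 \cdot \frac{1}{9}\right) = 0 \cdot 0 \left(6 \left(- \frac{1}{7}\right) + 1 \cdot \frac{1}{9}\right) = 0 \left(- \frac{6}{7} + \frac{1}{9}\right) = 0 \left(- \frac{47}{63}\right) = 0$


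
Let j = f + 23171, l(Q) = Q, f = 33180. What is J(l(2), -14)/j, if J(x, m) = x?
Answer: 2/56351 ≈ 3.5492e-5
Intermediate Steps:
j = 56351 (j = 33180 + 23171 = 56351)
J(l(2), -14)/j = 2/56351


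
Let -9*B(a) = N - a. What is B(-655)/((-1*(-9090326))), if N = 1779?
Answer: -1217/40906467 ≈ -2.9751e-5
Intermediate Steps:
B(a) = -593/3 + a/9 (B(a) = -(1779 - a)/9 = -593/3 + a/9)
B(-655)/((-1*(-9090326))) = (-593/3 + (1/9)*(-655))/((-1*(-9090326))) = (-593/3 - 655/9)/9090326 = -2434/9*1/9090326 = -1217/40906467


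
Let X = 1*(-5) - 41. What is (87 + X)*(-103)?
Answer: -4223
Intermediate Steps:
X = -46 (X = -5 - 41 = -46)
(87 + X)*(-103) = (87 - 46)*(-103) = 41*(-103) = -4223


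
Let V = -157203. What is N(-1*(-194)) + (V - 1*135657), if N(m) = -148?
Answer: -293008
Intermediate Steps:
N(-1*(-194)) + (V - 1*135657) = -148 + (-157203 - 1*135657) = -148 + (-157203 - 135657) = -148 - 292860 = -293008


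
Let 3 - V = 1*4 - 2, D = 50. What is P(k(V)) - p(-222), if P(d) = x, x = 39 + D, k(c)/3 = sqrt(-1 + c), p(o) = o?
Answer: 311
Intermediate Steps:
V = 1 (V = 3 - (1*4 - 2) = 3 - (4 - 2) = 3 - 1*2 = 3 - 2 = 1)
k(c) = 3*sqrt(-1 + c)
x = 89 (x = 39 + 50 = 89)
P(d) = 89
P(k(V)) - p(-222) = 89 - 1*(-222) = 89 + 222 = 311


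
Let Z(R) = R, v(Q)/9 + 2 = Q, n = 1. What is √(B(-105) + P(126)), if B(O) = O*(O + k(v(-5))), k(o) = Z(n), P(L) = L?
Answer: √11046 ≈ 105.10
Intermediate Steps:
v(Q) = -18 + 9*Q
k(o) = 1
B(O) = O*(1 + O) (B(O) = O*(O + 1) = O*(1 + O))
√(B(-105) + P(126)) = √(-105*(1 - 105) + 126) = √(-105*(-104) + 126) = √(10920 + 126) = √11046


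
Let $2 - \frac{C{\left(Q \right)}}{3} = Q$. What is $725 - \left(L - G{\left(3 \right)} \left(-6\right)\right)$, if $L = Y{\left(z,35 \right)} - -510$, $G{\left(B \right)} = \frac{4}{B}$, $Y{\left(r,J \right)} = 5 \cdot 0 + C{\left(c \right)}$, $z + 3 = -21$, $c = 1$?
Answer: $204$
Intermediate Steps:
$z = -24$ ($z = -3 - 21 = -24$)
$C{\left(Q \right)} = 6 - 3 Q$
$Y{\left(r,J \right)} = 3$ ($Y{\left(r,J \right)} = 5 \cdot 0 + \left(6 - 3\right) = 0 + \left(6 - 3\right) = 0 + 3 = 3$)
$L = 513$ ($L = 3 - -510 = 3 + 510 = 513$)
$725 - \left(L - G{\left(3 \right)} \left(-6\right)\right) = 725 - \left(513 - \frac{4}{3} \left(-6\right)\right) = 725 - \left(513 - 4 \cdot \frac{1}{3} \left(-6\right)\right) = 725 + \left(\frac{4}{3} \left(-6\right) - 513\right) = 725 - 521 = 204$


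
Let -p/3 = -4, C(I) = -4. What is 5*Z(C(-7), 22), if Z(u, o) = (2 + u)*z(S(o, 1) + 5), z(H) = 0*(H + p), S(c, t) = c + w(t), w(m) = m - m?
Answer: 0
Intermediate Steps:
w(m) = 0
S(c, t) = c (S(c, t) = c + 0 = c)
p = 12 (p = -3*(-4) = 12)
z(H) = 0 (z(H) = 0*(H + 12) = 0*(12 + H) = 0)
Z(u, o) = 0 (Z(u, o) = (2 + u)*0 = 0)
5*Z(C(-7), 22) = 5*0 = 0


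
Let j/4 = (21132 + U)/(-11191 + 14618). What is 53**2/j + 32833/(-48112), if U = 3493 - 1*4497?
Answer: 28781498445/242099584 ≈ 118.88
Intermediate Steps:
U = -1004 (U = 3493 - 4497 = -1004)
j = 80512/3427 (j = 4*((21132 - 1004)/(-11191 + 14618)) = 4*(20128/3427) = 80512/3427 ≈ 23.493)
53**2/j + 32833/(-48112) = 53**2/(80512/3427) + 32833/(-48112) = 2809*(3427/80512) + 32833*(-1/48112) = 9626443/80512 - 32833/48112 = 28781498445/242099584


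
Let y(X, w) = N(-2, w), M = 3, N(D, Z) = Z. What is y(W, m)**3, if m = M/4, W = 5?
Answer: 27/64 ≈ 0.42188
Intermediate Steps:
m = 3/4 ≈ 0.75000
y(X, w) = w
y(W, m)**3 = (3/4)**3 = 27/64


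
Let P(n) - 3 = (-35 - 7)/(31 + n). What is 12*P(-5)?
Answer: 216/13 ≈ 16.615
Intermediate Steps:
P(n) = 3 - 42/(31 + n) (P(n) = 3 + (-35 - 7)/(31 + n) = 3 - 42/(31 + n))
12*P(-5) = 12*(3*(17 - 5)/(31 - 5)) = 12*(3*12/26) = 12*(3*(1/26)*12) = 12*(18/13) = 216/13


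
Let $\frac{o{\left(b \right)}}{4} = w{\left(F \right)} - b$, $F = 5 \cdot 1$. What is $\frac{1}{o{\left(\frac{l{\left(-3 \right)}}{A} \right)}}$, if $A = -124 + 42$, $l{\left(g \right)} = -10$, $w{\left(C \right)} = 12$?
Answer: $\frac{41}{1948} \approx 0.021047$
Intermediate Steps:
$F = 5$
$A = -82$
$o{\left(b \right)} = 48 - 4 b$ ($o{\left(b \right)} = 4 \left(12 - b\right) = 48 - 4 b$)
$\frac{1}{o{\left(\frac{l{\left(-3 \right)}}{A} \right)}} = \frac{1}{48 - 4 \left(- \frac{10}{-82}\right)} = \frac{1}{48 - 4 \left(\left(-10\right) \left(- \frac{1}{82}\right)\right)} = \frac{1}{48 - \frac{20}{41}} = \frac{1}{\frac{1948}{41}} = \frac{41}{1948}$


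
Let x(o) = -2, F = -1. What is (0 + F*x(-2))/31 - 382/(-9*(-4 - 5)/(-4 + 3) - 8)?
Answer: 12020/2759 ≈ 4.3567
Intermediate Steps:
(0 + F*x(-2))/31 - 382/(-9*(-4 - 5)/(-4 + 3) - 8) = (0 - 1*(-2))/31 - 382/(-9*(-4 - 5)/(-4 + 3) - 8) = (0 + 2)*(1/31) - 382/(-(-81)/(-1) - 8) = 2*(1/31) - 382/(-(-81)*(-1) - 8) = 2/31 - 382/(-9*9 - 8) = 2/31 - 382/(-81 - 8) = 2/31 - 382/(-89) = 2/31 - 382*(-1/89) = 2/31 + 382/89 = 12020/2759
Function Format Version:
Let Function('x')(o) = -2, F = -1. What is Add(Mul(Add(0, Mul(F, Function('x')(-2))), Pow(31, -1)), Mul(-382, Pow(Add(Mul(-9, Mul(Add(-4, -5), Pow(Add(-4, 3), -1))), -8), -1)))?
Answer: Rational(12020, 2759) ≈ 4.3567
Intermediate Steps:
Add(Mul(Add(0, Mul(F, Function('x')(-2))), Pow(31, -1)), Mul(-382, Pow(Add(Mul(-9, Mul(Add(-4, -5), Pow(Add(-4, 3), -1))), -8), -1))) = Add(Mul(Add(0, Mul(-1, -2)), Pow(31, -1)), Mul(-382, Pow(Add(Mul(-9, Mul(Add(-4, -5), Pow(Add(-4, 3), -1))), -8), -1))) = Add(Mul(Add(0, 2), Rational(1, 31)), Mul(-382, Pow(Add(Mul(-9, Mul(-9, Pow(-1, -1))), -8), -1))) = Add(Mul(2, Rational(1, 31)), Mul(-382, Pow(Add(Mul(-9, Mul(-9, -1)), -8), -1))) = Add(Rational(2, 31), Mul(-382, Pow(Add(Mul(-9, 9), -8), -1))) = Add(Rational(2, 31), Mul(-382, Pow(Add(-81, -8), -1))) = Add(Rational(2, 31), Mul(-382, Pow(-89, -1))) = Add(Rational(2, 31), Mul(-382, Rational(-1, 89))) = Add(Rational(2, 31), Rational(382, 89)) = Rational(12020, 2759)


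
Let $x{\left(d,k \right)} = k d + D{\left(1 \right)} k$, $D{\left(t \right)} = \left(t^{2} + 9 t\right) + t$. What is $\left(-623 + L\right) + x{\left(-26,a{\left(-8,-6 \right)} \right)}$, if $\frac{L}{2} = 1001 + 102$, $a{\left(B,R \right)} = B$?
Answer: $1703$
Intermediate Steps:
$D{\left(t \right)} = t^{2} + 10 t$
$L = 2206$ ($L = 2 \left(1001 + 102\right) = 2 \cdot 1103 = 2206$)
$x{\left(d,k \right)} = 11 k + d k$ ($x{\left(d,k \right)} = k d + 1 \left(10 + 1\right) k = d k + 1 \cdot 11 k = d k + 11 k = 11 k + d k$)
$\left(-623 + L\right) + x{\left(-26,a{\left(-8,-6 \right)} \right)} = \left(-623 + 2206\right) - 8 \left(11 - 26\right) = 1583 - -120 = 1583 + 120 = 1703$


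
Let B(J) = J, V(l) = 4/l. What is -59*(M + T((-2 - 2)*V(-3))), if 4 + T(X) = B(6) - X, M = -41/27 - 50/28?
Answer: 148031/378 ≈ 391.62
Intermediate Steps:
M = -1249/378 (M = -41*1/27 - 50*1/28 = -41/27 - 25/14 = -1249/378 ≈ -3.3042)
T(X) = 2 - X (T(X) = -4 + (6 - X) = 2 - X)
-59*(M + T((-2 - 2)*V(-3))) = -59*(-1249/378 + (2 - (-2 - 2)*4/(-3))) = -59*(-1249/378 + (2 - (-4)*4*(-⅓))) = -59*(-1249/378 + (2 - (-4)*(-4)/3)) = -59*(-1249/378 + (2 - 1*16/3)) = -59*(-1249/378 + (2 - 16/3)) = -59*(-1249/378 - 10/3) = -59*(-2509/378) = 148031/378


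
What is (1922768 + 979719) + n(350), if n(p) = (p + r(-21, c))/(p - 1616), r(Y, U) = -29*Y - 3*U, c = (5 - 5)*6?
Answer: 3674547583/1266 ≈ 2.9025e+6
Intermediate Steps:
c = 0 (c = 0*6 = 0)
n(p) = (609 + p)/(-1616 + p) (n(p) = (p + (-29*(-21) - 3*0))/(p - 1616) = (p + (609 + 0))/(-1616 + p) = (p + 609)/(-1616 + p) = (609 + p)/(-1616 + p))
(1922768 + 979719) + n(350) = (1922768 + 979719) + (609 + 350)/(-1616 + 350) = 2902487 + 959/(-1266) = 2902487 - 1/1266*959 = 2902487 - 959/1266 = 3674547583/1266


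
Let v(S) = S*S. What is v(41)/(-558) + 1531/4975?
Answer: -7508677/2776050 ≈ -2.7048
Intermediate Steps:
v(S) = S**2
v(41)/(-558) + 1531/4975 = 41**2/(-558) + 1531/4975 = 1681*(-1/558) + 1531*(1/4975) = -1681/558 + 1531/4975 = -7508677/2776050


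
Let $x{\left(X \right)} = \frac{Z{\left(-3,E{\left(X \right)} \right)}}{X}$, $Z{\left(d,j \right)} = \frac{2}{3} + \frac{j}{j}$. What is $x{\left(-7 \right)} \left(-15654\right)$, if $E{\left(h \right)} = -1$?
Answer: $\frac{26090}{7} \approx 3727.1$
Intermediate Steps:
$Z{\left(d,j \right)} = \frac{5}{3}$ ($Z{\left(d,j \right)} = 2 \cdot \frac{1}{3} + 1 = \frac{2}{3} + 1 = \frac{5}{3}$)
$x{\left(X \right)} = \frac{5}{3 X}$
$x{\left(-7 \right)} \left(-15654\right) = \frac{5}{3 \left(-7\right)} \left(-15654\right) = \frac{5}{3} \left(- \frac{1}{7}\right) \left(-15654\right) = \left(- \frac{5}{21}\right) \left(-15654\right) = \frac{26090}{7}$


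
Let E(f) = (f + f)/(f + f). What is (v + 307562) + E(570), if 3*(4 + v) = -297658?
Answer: 625019/3 ≈ 2.0834e+5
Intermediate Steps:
E(f) = 1 (E(f) = (2*f)/((2*f)) = (2*f)*(1/(2*f)) = 1)
v = -297670/3 (v = -4 + (⅓)*(-297658) = -4 - 297658/3 = -297670/3 ≈ -99223.)
(v + 307562) + E(570) = (-297670/3 + 307562) + 1 = 625016/3 + 1 = 625019/3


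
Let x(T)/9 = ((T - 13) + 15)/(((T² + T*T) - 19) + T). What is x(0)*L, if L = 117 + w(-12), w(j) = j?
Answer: -1890/19 ≈ -99.474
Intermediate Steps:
x(T) = 9*(2 + T)/(-19 + T + 2*T²) (x(T) = 9*(((T - 13) + 15)/(((T² + T*T) - 19) + T)) = 9*(((-13 + T) + 15)/(((T² + T²) - 19) + T)) = 9*((2 + T)/((2*T² - 19) + T)) = 9*((2 + T)/((-19 + 2*T²) + T)) = 9*((2 + T)/(-19 + T + 2*T²)) = 9*(2 + T)/(-19 + T + 2*T²))
L = 105 (L = 117 - 12 = 105)
x(0)*L = (9*(2 + 0)/(-19 + 0 + 2*0²))*105 = (9*2/(-19 + 0 + 2*0))*105 = (9*2/(-19 + 0 + 0))*105 = (9*2/(-19))*105 = (9*(-1/19)*2)*105 = -18/19*105 = -1890/19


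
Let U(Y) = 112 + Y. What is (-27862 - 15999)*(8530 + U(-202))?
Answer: -370186840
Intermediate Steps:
(-27862 - 15999)*(8530 + U(-202)) = (-27862 - 15999)*(8530 + (112 - 202)) = -43861*(8530 - 90) = -43861*8440 = -370186840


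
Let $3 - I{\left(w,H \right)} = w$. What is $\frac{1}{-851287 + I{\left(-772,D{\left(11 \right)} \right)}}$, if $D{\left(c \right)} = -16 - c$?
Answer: $- \frac{1}{850512} \approx -1.1758 \cdot 10^{-6}$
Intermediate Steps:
$I{\left(w,H \right)} = 3 - w$
$\frac{1}{-851287 + I{\left(-772,D{\left(11 \right)} \right)}} = \frac{1}{-851287 + \left(3 - -772\right)} = \frac{1}{-851287 + \left(3 + 772\right)} = \frac{1}{-851287 + 775} = \frac{1}{-850512} = - \frac{1}{850512}$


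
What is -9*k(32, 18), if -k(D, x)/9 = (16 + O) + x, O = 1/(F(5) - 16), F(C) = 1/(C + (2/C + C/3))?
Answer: 4620888/1681 ≈ 2748.9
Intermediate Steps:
F(C) = 1/(2/C + 4*C/3) (F(C) = 1/(C + (2/C + C*(⅓))) = 1/(C + (2/C + C/3)) = 1/(2/C + 4*C/3))
O = -106/1681 (O = 1/((3/2)*5/(3 + 2*5²) - 16) = 1/((3/2)*5/(3 + 2*25) - 16) = 1/((3/2)*5/(3 + 50) - 16) = 1/((3/2)*5/53 - 16) = 1/((3/2)*5*(1/53) - 16) = 1/(15/106 - 16) = 1/(-1681/106) = -106/1681 ≈ -0.063058)
k(D, x) = -241110/1681 - 9*x (k(D, x) = -9*((16 - 106/1681) + x) = -9*(26790/1681 + x) = -241110/1681 - 9*x)
-9*k(32, 18) = -9*(-241110/1681 - 9*18) = -9*(-241110/1681 - 162) = -9*(-513432/1681) = 4620888/1681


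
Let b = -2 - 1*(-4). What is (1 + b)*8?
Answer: 24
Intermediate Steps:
b = 2 (b = -2 + 4 = 2)
(1 + b)*8 = (1 + 2)*8 = 3*8 = 24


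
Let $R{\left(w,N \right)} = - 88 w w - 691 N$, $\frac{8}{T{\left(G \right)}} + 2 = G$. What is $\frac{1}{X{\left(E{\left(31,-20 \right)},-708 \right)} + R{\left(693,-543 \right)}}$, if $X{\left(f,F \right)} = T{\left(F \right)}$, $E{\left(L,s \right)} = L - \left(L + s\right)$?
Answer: $- \frac{355}{14869778149} \approx -2.3874 \cdot 10^{-8}$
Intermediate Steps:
$T{\left(G \right)} = \frac{8}{-2 + G}$
$E{\left(L,s \right)} = - s$ ($E{\left(L,s \right)} = L - \left(L + s\right) = - s$)
$X{\left(f,F \right)} = \frac{8}{-2 + F}$
$R{\left(w,N \right)} = - 691 N - 88 w^{2}$ ($R{\left(w,N \right)} = - 88 w^{2} - 691 N = - 691 N - 88 w^{2}$)
$\frac{1}{X{\left(E{\left(31,-20 \right)},-708 \right)} + R{\left(693,-543 \right)}} = \frac{1}{\frac{8}{-2 - 708} - \left(-375213 + 88 \cdot 693^{2}\right)} = \frac{1}{\frac{8}{-710} + \left(375213 - 42261912\right)} = \frac{1}{8 \left(- \frac{1}{710}\right) + \left(375213 - 42261912\right)} = \frac{1}{- \frac{4}{355} - 41886699} = \frac{1}{- \frac{14869778149}{355}} = - \frac{355}{14869778149}$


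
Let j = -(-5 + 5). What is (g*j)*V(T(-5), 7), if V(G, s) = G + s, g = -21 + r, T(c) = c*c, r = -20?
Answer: 0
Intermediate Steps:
T(c) = c²
g = -41 (g = -21 - 20 = -41)
j = 0 (j = -1*0 = 0)
(g*j)*V(T(-5), 7) = (-41*0)*((-5)² + 7) = 0*(25 + 7) = 0*32 = 0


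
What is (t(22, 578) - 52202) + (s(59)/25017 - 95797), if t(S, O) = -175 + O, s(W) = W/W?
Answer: -3692409131/25017 ≈ -1.4760e+5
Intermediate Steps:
s(W) = 1
(t(22, 578) - 52202) + (s(59)/25017 - 95797) = ((-175 + 578) - 52202) + (1/25017 - 95797) = (403 - 52202) + (1*(1/25017) - 95797) = -51799 + (1/25017 - 95797) = -51799 - 2396553548/25017 = -3692409131/25017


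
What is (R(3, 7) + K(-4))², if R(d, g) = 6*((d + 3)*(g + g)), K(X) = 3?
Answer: 257049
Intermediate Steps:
R(d, g) = 12*g*(3 + d) (R(d, g) = 6*((3 + d)*(2*g)) = 6*(2*g*(3 + d)) = 12*g*(3 + d))
(R(3, 7) + K(-4))² = (12*7*(3 + 3) + 3)² = (12*7*6 + 3)² = (504 + 3)² = 507² = 257049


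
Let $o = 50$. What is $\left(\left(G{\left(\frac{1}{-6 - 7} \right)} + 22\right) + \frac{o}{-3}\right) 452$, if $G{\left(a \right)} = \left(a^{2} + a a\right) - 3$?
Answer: $\frac{537428}{507} \approx 1060.0$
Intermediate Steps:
$G{\left(a \right)} = -3 + 2 a^{2}$ ($G{\left(a \right)} = \left(a^{2} + a^{2}\right) - 3 = 2 a^{2} - 3 = -3 + 2 a^{2}$)
$\left(\left(G{\left(\frac{1}{-6 - 7} \right)} + 22\right) + \frac{o}{-3}\right) 452 = \left(\left(\left(-3 + 2 \left(\frac{1}{-6 - 7}\right)^{2}\right) + 22\right) + \frac{50}{-3}\right) 452 = \left(\left(\left(-3 + 2 \left(\frac{1}{-13}\right)^{2}\right) + 22\right) + 50 \left(- \frac{1}{3}\right)\right) 452 = \left(\left(\left(-3 + 2 \left(- \frac{1}{13}\right)^{2}\right) + 22\right) - \frac{50}{3}\right) 452 = \left(\left(\left(-3 + 2 \cdot \frac{1}{169}\right) + 22\right) - \frac{50}{3}\right) 452 = \left(\left(\left(-3 + \frac{2}{169}\right) + 22\right) - \frac{50}{3}\right) 452 = \left(\left(- \frac{505}{169} + 22\right) - \frac{50}{3}\right) 452 = \left(\frac{3213}{169} - \frac{50}{3}\right) 452 = \frac{1189}{507} \cdot 452 = \frac{537428}{507}$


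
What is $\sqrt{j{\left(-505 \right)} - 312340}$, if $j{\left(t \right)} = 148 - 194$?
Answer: $i \sqrt{312386} \approx 558.92 i$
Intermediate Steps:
$j{\left(t \right)} = -46$ ($j{\left(t \right)} = 148 - 194 = -46$)
$\sqrt{j{\left(-505 \right)} - 312340} = \sqrt{-46 - 312340} = \sqrt{-312386} = i \sqrt{312386}$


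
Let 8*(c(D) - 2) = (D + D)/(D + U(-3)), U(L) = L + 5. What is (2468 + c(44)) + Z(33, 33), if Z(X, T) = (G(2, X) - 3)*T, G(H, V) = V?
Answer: 159171/46 ≈ 3460.2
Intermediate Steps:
U(L) = 5 + L
c(D) = 2 + D/(4*(2 + D)) (c(D) = 2 + ((D + D)/(D + (5 - 3)))/8 = 2 + ((2*D)/(D + 2))/8 = 2 + ((2*D)/(2 + D))/8 = 2 + (2*D/(2 + D))/8 = 2 + D/(4*(2 + D)))
Z(X, T) = T*(-3 + X) (Z(X, T) = (X - 3)*T = (-3 + X)*T = T*(-3 + X))
(2468 + c(44)) + Z(33, 33) = (2468 + (16 + 9*44)/(4*(2 + 44))) + 33*(-3 + 33) = (2468 + (¼)*(16 + 396)/46) + 33*30 = (2468 + (¼)*(1/46)*412) + 990 = (2468 + 103/46) + 990 = 113631/46 + 990 = 159171/46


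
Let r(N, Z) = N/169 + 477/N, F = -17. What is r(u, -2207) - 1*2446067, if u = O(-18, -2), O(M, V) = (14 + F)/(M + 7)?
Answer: -4543987159/1859 ≈ -2.4443e+6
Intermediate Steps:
O(M, V) = -3/(7 + M) (O(M, V) = (14 - 17)/(M + 7) = -3/(7 + M))
u = 3/11 (u = -3/(7 - 18) = -3/(-11) = -3*(-1/11) = 3/11 ≈ 0.27273)
r(N, Z) = 477/N + N/169 (r(N, Z) = N*(1/169) + 477/N = N/169 + 477/N = 477/N + N/169)
r(u, -2207) - 1*2446067 = (477/(3/11) + (1/169)*(3/11)) - 1*2446067 = (477*(11/3) + 3/1859) - 2446067 = (1749 + 3/1859) - 2446067 = 3251394/1859 - 2446067 = -4543987159/1859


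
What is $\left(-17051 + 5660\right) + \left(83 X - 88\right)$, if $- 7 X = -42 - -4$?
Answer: $- \frac{77199}{7} \approx -11028.0$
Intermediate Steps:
$X = \frac{38}{7}$ ($X = - \frac{-42 - -4}{7} = - \frac{-42 + 4}{7} = \left(- \frac{1}{7}\right) \left(-38\right) = \frac{38}{7} \approx 5.4286$)
$\left(-17051 + 5660\right) + \left(83 X - 88\right) = \left(-17051 + 5660\right) + \left(83 \cdot \frac{38}{7} - 88\right) = -11391 + \left(\frac{3154}{7} - 88\right) = -11391 + \frac{2538}{7} = - \frac{77199}{7}$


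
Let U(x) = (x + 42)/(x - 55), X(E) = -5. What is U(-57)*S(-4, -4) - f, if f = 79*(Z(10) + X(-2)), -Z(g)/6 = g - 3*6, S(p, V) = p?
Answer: -95131/28 ≈ -3397.5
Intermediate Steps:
Z(g) = 108 - 6*g (Z(g) = -6*(g - 3*6) = -6*(g - 18) = -6*(-18 + g) = 108 - 6*g)
U(x) = (42 + x)/(-55 + x)
f = 3397 (f = 79*((108 - 6*10) - 5) = 79*((108 - 60) - 5) = 79*(48 - 5) = 79*43 = 3397)
U(-57)*S(-4, -4) - f = ((42 - 57)/(-55 - 57))*(-4) - 1*3397 = (-15/(-112))*(-4) - 3397 = -1/112*(-15)*(-4) - 3397 = (15/112)*(-4) - 3397 = -15/28 - 3397 = -95131/28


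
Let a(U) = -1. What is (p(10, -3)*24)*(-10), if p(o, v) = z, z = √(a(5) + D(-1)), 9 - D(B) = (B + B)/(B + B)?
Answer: -240*√7 ≈ -634.98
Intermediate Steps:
D(B) = 8 (D(B) = 9 - (B + B)/(B + B) = 9 - 2*B/(2*B) = 9 - 2*B*1/(2*B) = 9 - 1*1 = 9 - 1 = 8)
z = √7 (z = √(-1 + 8) = √7 ≈ 2.6458)
p(o, v) = √7
(p(10, -3)*24)*(-10) = (√7*24)*(-10) = (24*√7)*(-10) = -240*√7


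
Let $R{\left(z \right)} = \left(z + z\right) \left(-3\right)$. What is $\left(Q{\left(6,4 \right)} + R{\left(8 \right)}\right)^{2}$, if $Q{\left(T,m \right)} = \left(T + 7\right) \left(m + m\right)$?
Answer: $3136$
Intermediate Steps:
$R{\left(z \right)} = - 6 z$ ($R{\left(z \right)} = 2 z \left(-3\right) = - 6 z$)
$Q{\left(T,m \right)} = 2 m \left(7 + T\right)$ ($Q{\left(T,m \right)} = \left(7 + T\right) 2 m = 2 m \left(7 + T\right)$)
$\left(Q{\left(6,4 \right)} + R{\left(8 \right)}\right)^{2} = \left(2 \cdot 4 \left(7 + 6\right) - 48\right)^{2} = \left(2 \cdot 4 \cdot 13 - 48\right)^{2} = \left(104 - 48\right)^{2} = 56^{2} = 3136$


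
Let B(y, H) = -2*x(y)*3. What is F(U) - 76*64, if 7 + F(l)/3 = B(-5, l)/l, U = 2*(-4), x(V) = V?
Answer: -19585/4 ≈ -4896.3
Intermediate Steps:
U = -8
B(y, H) = -6*y (B(y, H) = -2*y*3 = -6*y)
F(l) = -21 + 90/l (F(l) = -21 + 3*((-6*(-5))/l) = -21 + 3*(30/l) = -21 + 90/l)
F(U) - 76*64 = (-21 + 90/(-8)) - 76*64 = (-21 + 90*(-⅛)) - 4864 = (-21 - 45/4) - 4864 = -129/4 - 4864 = -19585/4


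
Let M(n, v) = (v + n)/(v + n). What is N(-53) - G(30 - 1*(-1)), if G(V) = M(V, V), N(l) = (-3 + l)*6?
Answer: -337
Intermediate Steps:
M(n, v) = 1 (M(n, v) = (n + v)/(n + v) = 1)
N(l) = -18 + 6*l
G(V) = 1
N(-53) - G(30 - 1*(-1)) = (-18 + 6*(-53)) - 1*1 = (-18 - 318) - 1 = -336 - 1 = -337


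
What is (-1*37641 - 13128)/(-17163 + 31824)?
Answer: -5641/1629 ≈ -3.4629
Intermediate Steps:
(-1*37641 - 13128)/(-17163 + 31824) = (-37641 - 13128)/14661 = -50769*1/14661 = -5641/1629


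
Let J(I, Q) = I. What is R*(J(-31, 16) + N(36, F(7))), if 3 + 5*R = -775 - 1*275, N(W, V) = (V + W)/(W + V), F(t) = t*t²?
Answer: 6318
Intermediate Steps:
F(t) = t³
N(W, V) = 1 (N(W, V) = (V + W)/(V + W) = 1)
R = -1053/5 (R = -⅗ + (-775 - 1*275)/5 = -⅗ + (-775 - 275)/5 = -⅗ + (⅕)*(-1050) = -⅗ - 210 = -1053/5 ≈ -210.60)
R*(J(-31, 16) + N(36, F(7))) = -1053*(-31 + 1)/5 = -1053/5*(-30) = 6318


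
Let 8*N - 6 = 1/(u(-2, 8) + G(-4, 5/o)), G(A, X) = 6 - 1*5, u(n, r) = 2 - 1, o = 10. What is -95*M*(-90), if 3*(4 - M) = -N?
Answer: 292125/8 ≈ 36516.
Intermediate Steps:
u(n, r) = 1
G(A, X) = 1 (G(A, X) = 6 - 5 = 1)
N = 13/16 (N = ¾ + 1/(8*(1 + 1)) = ¾ + (⅛)/2 = ¾ + (⅛)*(½) = ¾ + 1/16 = 13/16 ≈ 0.81250)
M = 205/48 (M = 4 - (-1)*13/(3*16) = 4 - ⅓*(-13/16) = 4 + 13/48 = 205/48 ≈ 4.2708)
-95*M*(-90) = -95*205/48*(-90) = -19475/48*(-90) = 292125/8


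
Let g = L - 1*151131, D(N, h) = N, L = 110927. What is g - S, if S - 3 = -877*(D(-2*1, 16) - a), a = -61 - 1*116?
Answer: 113268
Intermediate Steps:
a = -177 (a = -61 - 116 = -177)
g = -40204 (g = 110927 - 1*151131 = 110927 - 151131 = -40204)
S = -153472 (S = 3 - 877*(-2*1 - 1*(-177)) = 3 - 877*(-2 + 177) = 3 - 877*175 = 3 - 153475 = -153472)
g - S = -40204 - 1*(-153472) = -40204 + 153472 = 113268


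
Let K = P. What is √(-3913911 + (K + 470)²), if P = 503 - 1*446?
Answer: I*√3636182 ≈ 1906.9*I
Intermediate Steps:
P = 57 (P = 503 - 446 = 57)
K = 57
√(-3913911 + (K + 470)²) = √(-3913911 + (57 + 470)²) = √(-3913911 + 527²) = √(-3913911 + 277729) = √(-3636182) = I*√3636182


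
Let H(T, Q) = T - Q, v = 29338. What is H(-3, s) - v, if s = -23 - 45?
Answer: -29273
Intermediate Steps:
s = -68
H(-3, s) - v = (-3 - 1*(-68)) - 1*29338 = (-3 + 68) - 29338 = 65 - 29338 = -29273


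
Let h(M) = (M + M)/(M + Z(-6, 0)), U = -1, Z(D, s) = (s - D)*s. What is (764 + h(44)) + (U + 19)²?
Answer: 1090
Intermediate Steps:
Z(D, s) = s*(s - D)
h(M) = 2 (h(M) = (M + M)/(M + 0*(0 - 1*(-6))) = (2*M)/(M + 0*(0 + 6)) = (2*M)/(M + 0*6) = (2*M)/(M + 0) = (2*M)/M = 2)
(764 + h(44)) + (U + 19)² = (764 + 2) + (-1 + 19)² = 766 + 18² = 766 + 324 = 1090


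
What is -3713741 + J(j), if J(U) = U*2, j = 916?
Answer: -3711909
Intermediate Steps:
J(U) = 2*U
-3713741 + J(j) = -3713741 + 2*916 = -3713741 + 1832 = -3711909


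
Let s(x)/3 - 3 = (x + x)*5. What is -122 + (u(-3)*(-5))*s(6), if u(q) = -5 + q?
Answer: 7438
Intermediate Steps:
s(x) = 9 + 30*x (s(x) = 9 + 3*((x + x)*5) = 9 + 3*((2*x)*5) = 9 + 3*(10*x) = 9 + 30*x)
-122 + (u(-3)*(-5))*s(6) = -122 + ((-5 - 3)*(-5))*(9 + 30*6) = -122 + (-8*(-5))*(9 + 180) = -122 + 40*189 = -122 + 7560 = 7438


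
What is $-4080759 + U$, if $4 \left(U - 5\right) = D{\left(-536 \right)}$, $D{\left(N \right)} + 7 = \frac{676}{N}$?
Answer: $- \frac{2187285251}{536} \approx -4.0808 \cdot 10^{6}$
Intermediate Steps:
$D{\left(N \right)} = -7 + \frac{676}{N}$
$U = \frac{1573}{536}$ ($U = 5 + \frac{-7 + \frac{676}{-536}}{4} = 5 + \frac{-7 + 676 \left(- \frac{1}{536}\right)}{4} = 5 + \frac{-7 - \frac{169}{134}}{4} = 5 + \frac{1}{4} \left(- \frac{1107}{134}\right) = 5 - \frac{1107}{536} = \frac{1573}{536} \approx 2.9347$)
$-4080759 + U = -4080759 + \frac{1573}{536} = - \frac{2187285251}{536}$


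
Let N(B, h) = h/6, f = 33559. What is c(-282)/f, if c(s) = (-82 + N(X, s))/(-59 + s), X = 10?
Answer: 129/11443619 ≈ 1.1273e-5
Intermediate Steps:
N(B, h) = h/6 (N(B, h) = h*(⅙) = h/6)
c(s) = (-82 + s/6)/(-59 + s)
c(-282)/f = ((-492 - 282)/(6*(-59 - 282)))/33559 = ((⅙)*(-774)/(-341))*(1/33559) = ((⅙)*(-1/341)*(-774))*(1/33559) = (129/341)*(1/33559) = 129/11443619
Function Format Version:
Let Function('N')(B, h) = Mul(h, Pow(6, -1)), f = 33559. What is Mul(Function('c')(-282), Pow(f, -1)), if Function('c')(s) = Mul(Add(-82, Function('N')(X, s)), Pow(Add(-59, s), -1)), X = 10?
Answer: Rational(129, 11443619) ≈ 1.1273e-5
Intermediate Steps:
Function('N')(B, h) = Mul(Rational(1, 6), h) (Function('N')(B, h) = Mul(h, Rational(1, 6)) = Mul(Rational(1, 6), h))
Function('c')(s) = Mul(Pow(Add(-59, s), -1), Add(-82, Mul(Rational(1, 6), s))) (Function('c')(s) = Mul(Add(-82, Mul(Rational(1, 6), s)), Pow(Add(-59, s), -1)) = Mul(Pow(Add(-59, s), -1), Add(-82, Mul(Rational(1, 6), s))))
Mul(Function('c')(-282), Pow(f, -1)) = Mul(Mul(Rational(1, 6), Pow(Add(-59, -282), -1), Add(-492, -282)), Pow(33559, -1)) = Mul(Mul(Rational(1, 6), Pow(-341, -1), -774), Rational(1, 33559)) = Mul(Mul(Rational(1, 6), Rational(-1, 341), -774), Rational(1, 33559)) = Mul(Rational(129, 341), Rational(1, 33559)) = Rational(129, 11443619)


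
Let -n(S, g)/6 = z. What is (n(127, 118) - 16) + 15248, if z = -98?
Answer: 15820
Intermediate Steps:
n(S, g) = 588 (n(S, g) = -6*(-98) = 588)
(n(127, 118) - 16) + 15248 = (588 - 16) + 15248 = 572 + 15248 = 15820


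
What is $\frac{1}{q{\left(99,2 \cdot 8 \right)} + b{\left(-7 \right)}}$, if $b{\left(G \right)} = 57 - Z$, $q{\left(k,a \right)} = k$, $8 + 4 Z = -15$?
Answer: $\frac{4}{647} \approx 0.0061824$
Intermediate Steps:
$Z = - \frac{23}{4}$ ($Z = -2 + \frac{1}{4} \left(-15\right) = -2 - \frac{15}{4} = - \frac{23}{4} \approx -5.75$)
$b{\left(G \right)} = \frac{251}{4}$ ($b{\left(G \right)} = 57 - - \frac{23}{4} = 57 + \frac{23}{4} = \frac{251}{4}$)
$\frac{1}{q{\left(99,2 \cdot 8 \right)} + b{\left(-7 \right)}} = \frac{1}{99 + \frac{251}{4}} = \frac{1}{\frac{647}{4}} = \frac{4}{647}$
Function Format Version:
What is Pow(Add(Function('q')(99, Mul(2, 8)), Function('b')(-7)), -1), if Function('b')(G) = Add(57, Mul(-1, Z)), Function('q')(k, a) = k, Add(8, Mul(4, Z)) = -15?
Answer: Rational(4, 647) ≈ 0.0061824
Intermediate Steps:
Z = Rational(-23, 4) (Z = Add(-2, Mul(Rational(1, 4), -15)) = Add(-2, Rational(-15, 4)) = Rational(-23, 4) ≈ -5.7500)
Function('b')(G) = Rational(251, 4) (Function('b')(G) = Add(57, Mul(-1, Rational(-23, 4))) = Add(57, Rational(23, 4)) = Rational(251, 4))
Pow(Add(Function('q')(99, Mul(2, 8)), Function('b')(-7)), -1) = Pow(Add(99, Rational(251, 4)), -1) = Pow(Rational(647, 4), -1) = Rational(4, 647)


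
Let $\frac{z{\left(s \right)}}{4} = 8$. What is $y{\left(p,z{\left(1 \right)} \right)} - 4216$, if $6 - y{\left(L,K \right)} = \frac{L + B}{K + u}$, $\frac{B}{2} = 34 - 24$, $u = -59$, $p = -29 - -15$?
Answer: $- \frac{37888}{9} \approx -4209.8$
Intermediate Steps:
$p = -14$ ($p = -29 + 15 = -14$)
$B = 20$ ($B = 2 \left(34 - 24\right) = 2 \cdot 10 = 20$)
$z{\left(s \right)} = 32$ ($z{\left(s \right)} = 4 \cdot 8 = 32$)
$y{\left(L,K \right)} = 6 - \frac{20 + L}{-59 + K}$ ($y{\left(L,K \right)} = 6 - \frac{L + 20}{K - 59} = 6 - \frac{20 + L}{-59 + K}$)
$y{\left(p,z{\left(1 \right)} \right)} - 4216 = \frac{-374 - -14 + 6 \cdot 32}{-59 + 32} - 4216 = \frac{-374 + 14 + 192}{-27} - 4216 = \left(- \frac{1}{27}\right) \left(-168\right) - 4216 = \frac{56}{9} - 4216 = - \frac{37888}{9}$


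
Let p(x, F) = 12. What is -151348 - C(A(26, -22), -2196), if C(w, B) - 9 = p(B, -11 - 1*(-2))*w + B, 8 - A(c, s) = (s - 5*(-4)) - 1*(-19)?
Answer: -149053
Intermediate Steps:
A(c, s) = -31 - s (A(c, s) = 8 - ((s - 5*(-4)) - 1*(-19)) = 8 - ((s + 20) + 19) = 8 - ((20 + s) + 19) = 8 - (39 + s) = 8 + (-39 - s) = -31 - s)
C(w, B) = 9 + B + 12*w (C(w, B) = 9 + (12*w + B) = 9 + (B + 12*w) = 9 + B + 12*w)
-151348 - C(A(26, -22), -2196) = -151348 - (9 - 2196 + 12*(-31 - 1*(-22))) = -151348 - (9 - 2196 + 12*(-31 + 22)) = -151348 - (9 - 2196 + 12*(-9)) = -151348 - (9 - 2196 - 108) = -151348 - 1*(-2295) = -151348 + 2295 = -149053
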